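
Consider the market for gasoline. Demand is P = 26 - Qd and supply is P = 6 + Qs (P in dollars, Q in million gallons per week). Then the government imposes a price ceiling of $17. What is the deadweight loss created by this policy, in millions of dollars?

0

Rearranging demand gives Qd = 26 - P; rearranging supply gives Qs = P - 6. Setting quantity demanded equal to quantity supplied, 26 - P = P - 6, gives P* = 16 and Q* = 10.
Since 17 is above P* = 16, the ceiling does not bind and the free-market outcome prevails.
Since the control does not bind, no trades are prevented and deadweight loss is zero.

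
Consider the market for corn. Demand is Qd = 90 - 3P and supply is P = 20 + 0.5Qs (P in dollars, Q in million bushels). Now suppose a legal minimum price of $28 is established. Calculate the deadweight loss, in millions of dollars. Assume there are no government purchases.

15

Rearranging supply gives Qs = 2P - 40. Without the control the market clears where 90 - 3P = 2P - 40, i.e. P* = 26 and Q* = 12.
Since 28 > 26, the floor is binding.
At P = 28: Qd = 90 - 3·28 = 6 and Qs = 2·28 - 40 = 16.
Quantity traded falls to 6. At Q = 6 the demand price is (90 - 6)/3 = 28 and the supply price is (40 + 6)/2 = 23.
Deadweight loss = ½ · (28 - 23) · (12 - 6) = ½ · 5 · 6 = 15.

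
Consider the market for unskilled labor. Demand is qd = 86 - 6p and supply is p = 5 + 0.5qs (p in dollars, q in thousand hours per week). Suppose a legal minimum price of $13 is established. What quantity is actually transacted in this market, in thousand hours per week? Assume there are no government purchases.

8

Rearranging supply gives qs = 2p - 10. Setting quantity demanded equal to quantity supplied, 86 - 6p = 2p - 10, gives p* = 12 and q* = 14.
Since 13 > 12, the floor is binding.
At p = 13: qd = 86 - 6·13 = 8 and qs = 2·13 - 10 = 16.
The quantity actually transacted is the short side, demand: 8.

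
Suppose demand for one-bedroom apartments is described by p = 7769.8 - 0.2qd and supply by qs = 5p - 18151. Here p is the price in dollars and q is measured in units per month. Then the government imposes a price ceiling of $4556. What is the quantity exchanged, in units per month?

Rearranging demand gives qd = 38849 - 5p. In a free market, 38849 - 5p = 5p - 18151 gives the equilibrium p* = 5700, q* = 10349.
Because the ceiling (4556) lies below the market-clearing price, it is binding.
At p = 4556: qd = 38849 - 5·4556 = 16069 and qs = 5·4556 - 18151 = 4629.
The quantity actually transacted is the short side, supply: 4629.

4629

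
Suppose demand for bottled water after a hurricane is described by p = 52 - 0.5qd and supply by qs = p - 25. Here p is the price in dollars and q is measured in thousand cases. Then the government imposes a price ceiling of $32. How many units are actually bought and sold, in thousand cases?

7

Rearranging demand gives qd = 104 - 2p. Equilibrium: 104 - 2p = p - 25, so 129 = 3p and p* = 43, q* = 18.
The ceiling of 32 is below the equilibrium price 43, so it binds.
At p = 32: qd = 104 - 2·32 = 40 and qs = 32 - 25 = 7.
The quantity actually transacted is the short side, supply: 7.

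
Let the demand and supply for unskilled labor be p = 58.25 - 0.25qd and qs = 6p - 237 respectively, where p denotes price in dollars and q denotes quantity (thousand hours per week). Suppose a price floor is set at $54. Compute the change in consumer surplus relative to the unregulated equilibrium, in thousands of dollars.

Rearranging demand gives qd = 233 - 4p. Setting quantity demanded equal to quantity supplied, 233 - 4p = 6p - 237, gives p* = 47 and q* = 45.
Because the floor (54) lies above the market-clearing price, it is binding.
At p = 54: qd = 233 - 4·54 = 17 and qs = 6·54 - 237 = 87.
Consumer surplus without the control is ½ · (58.25 - 47) · 45 = 253.125.
With the floor, consumers buy 17 units at 54, so CS = ½ · (58.25 - 54) · 17 = 36.125.
Change in consumer surplus = 36.125 - 253.125 = -217.

-217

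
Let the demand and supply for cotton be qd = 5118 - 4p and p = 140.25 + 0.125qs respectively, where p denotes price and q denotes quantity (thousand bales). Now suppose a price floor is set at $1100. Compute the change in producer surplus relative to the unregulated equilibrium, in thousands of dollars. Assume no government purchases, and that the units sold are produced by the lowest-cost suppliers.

80040

Rearranging supply gives qs = 8p - 1122. Setting quantity demanded equal to quantity supplied, 5118 - 4p = 8p - 1122, gives p* = 520 and q* = 3038.
Since 1100 > 520, the floor is binding.
At p = 1100: qd = 5118 - 4·1100 = 718 and qs = 8·1100 - 1122 = 7678.
Producer surplus without the control is ½ · (520 - 140.25) · 3038 = 576840.25.
With the floor, 718 units are sold at 1100. The supply price at q = 718 is 230, so PS = ½ · [(1100 - 140.25) + (1100 - 230)] · 718 = 656880.25.
Change in producer surplus = 656880.25 - 576840.25 = 80040.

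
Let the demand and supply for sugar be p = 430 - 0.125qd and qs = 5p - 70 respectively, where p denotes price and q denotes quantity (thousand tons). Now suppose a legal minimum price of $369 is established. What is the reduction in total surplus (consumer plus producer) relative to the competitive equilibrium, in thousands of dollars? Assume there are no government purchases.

Rearranging demand gives qd = 3440 - 8p. Without the control the market clears where 3440 - 8p = 5p - 70, i.e. p* = 270 and q* = 1280.
The floor of 369 is above the equilibrium price 270, so it binds.
At p = 369: qd = 3440 - 8·369 = 488 and qs = 5·369 - 70 = 1775.
Quantity traded falls to 488. At q = 488 the demand price is (3440 - 488)/8 = 369 and the supply price is (70 + 488)/5 = 111.6.
Deadweight loss = ½ · (369 - 111.6) · (1280 - 488) = ½ · 257.4 · 792 = 101930.4.

101930.4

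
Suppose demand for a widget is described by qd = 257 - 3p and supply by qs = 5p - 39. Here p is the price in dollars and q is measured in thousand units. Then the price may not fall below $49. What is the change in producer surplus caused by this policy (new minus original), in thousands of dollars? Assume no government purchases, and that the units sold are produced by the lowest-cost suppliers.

1190.4

Equilibrium: 257 - 3p = 5p - 39, so 296 = 8p and p* = 37, q* = 146.
The floor of 49 is above the equilibrium price 37, so it binds.
At p = 49: qd = 257 - 3·49 = 110 and qs = 5·49 - 39 = 206.
Producer surplus without the control is ½ · (37 - 7.8) · 146 = 2131.6.
With the floor, 110 units are sold at 49. The supply price at q = 110 is 29.8, so PS = ½ · [(49 - 7.8) + (49 - 29.8)] · 110 = 3322.
Change in producer surplus = 3322 - 2131.6 = 1190.4.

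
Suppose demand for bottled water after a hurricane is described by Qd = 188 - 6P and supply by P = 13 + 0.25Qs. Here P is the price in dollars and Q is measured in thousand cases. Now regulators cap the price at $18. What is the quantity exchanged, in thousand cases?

20

Rearranging supply gives Qs = 4P - 52. Equilibrium: 188 - 6P = 4P - 52, so 240 = 10P and P* = 24, Q* = 44.
Because the ceiling (18) lies below the market-clearing price, it is binding.
At P = 18: Qd = 188 - 6·18 = 80 and Qs = 4·18 - 52 = 20.
The quantity actually transacted is the short side, supply: 20.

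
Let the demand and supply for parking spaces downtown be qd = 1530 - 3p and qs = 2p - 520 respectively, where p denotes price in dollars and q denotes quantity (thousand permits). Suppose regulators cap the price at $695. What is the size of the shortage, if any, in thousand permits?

Equilibrium: 1530 - 3p = 2p - 520, so 2050 = 5p and p* = 410, q* = 300.
Since 695 is above p* = 410, the ceiling does not bind and the free-market outcome prevails.
Since the control does not bind, there is no shortage.

0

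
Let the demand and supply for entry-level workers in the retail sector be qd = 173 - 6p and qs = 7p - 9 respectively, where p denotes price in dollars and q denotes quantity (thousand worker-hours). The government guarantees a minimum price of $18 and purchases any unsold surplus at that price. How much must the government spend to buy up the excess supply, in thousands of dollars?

Setting quantity demanded equal to quantity supplied, 173 - 6p = 7p - 9, gives p* = 14 and q* = 89.
The floor of 18 is above the equilibrium price 14, so it binds.
At p = 18: qd = 173 - 6·18 = 65 and qs = 7·18 - 9 = 117.
Surplus = qs - qd = 52.
Government expenditure = surplus × support price = 52 × 18 = 936.

936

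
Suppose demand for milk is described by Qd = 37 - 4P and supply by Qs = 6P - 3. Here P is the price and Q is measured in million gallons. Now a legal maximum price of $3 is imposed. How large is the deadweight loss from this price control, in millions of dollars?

7.5

Setting quantity demanded equal to quantity supplied, 37 - 4P = 6P - 3, gives P* = 4 and Q* = 21.
The ceiling of 3 is below the equilibrium price 4, so it binds.
At P = 3: Qd = 37 - 4·3 = 25 and Qs = 6·3 - 3 = 15.
Quantity traded falls to 15. At Q = 15 the demand price is (37 - 15)/4 = 5.5 and the supply price is (3 + 15)/6 = 3.
Deadweight loss = ½ · (5.5 - 3) · (21 - 15) = ½ · 2.5 · 6 = 7.5.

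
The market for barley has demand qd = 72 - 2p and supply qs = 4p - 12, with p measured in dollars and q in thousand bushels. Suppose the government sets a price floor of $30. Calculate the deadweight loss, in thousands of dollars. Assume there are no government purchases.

Without the control the market clears where 72 - 2p = 4p - 12, i.e. p* = 14 and q* = 44.
Since 30 > 14, the floor is binding.
At p = 30: qd = 72 - 2·30 = 12 and qs = 4·30 - 12 = 108.
Quantity traded falls to 12. At q = 12 the demand price is (72 - 12)/2 = 30 and the supply price is (12 + 12)/4 = 6.
Deadweight loss = ½ · (30 - 6) · (44 - 12) = ½ · 24 · 32 = 384.

384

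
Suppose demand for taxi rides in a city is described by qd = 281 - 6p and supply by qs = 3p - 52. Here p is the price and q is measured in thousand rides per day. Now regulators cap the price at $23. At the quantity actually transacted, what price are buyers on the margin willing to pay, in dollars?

In a free market, 281 - 6p = 3p - 52 gives the equilibrium p* = 37, q* = 59.
The ceiling of 23 is below the equilibrium price 37, so it binds.
At p = 23: qd = 281 - 6·23 = 143 and qs = 3·23 - 52 = 17.
Only 17 units reach the market. On the demand curve, the marginal buyer's willingness to pay at q = 17 is (281 - 17)/6 = 44.

44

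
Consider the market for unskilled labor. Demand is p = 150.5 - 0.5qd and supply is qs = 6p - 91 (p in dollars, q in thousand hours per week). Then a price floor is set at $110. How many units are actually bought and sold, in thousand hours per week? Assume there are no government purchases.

Rearranging demand gives qd = 301 - 2p. Setting quantity demanded equal to quantity supplied, 301 - 2p = 6p - 91, gives p* = 49 and q* = 203.
The floor of 110 is above the equilibrium price 49, so it binds.
At p = 110: qd = 301 - 2·110 = 81 and qs = 6·110 - 91 = 569.
The quantity actually transacted is the short side, demand: 81.

81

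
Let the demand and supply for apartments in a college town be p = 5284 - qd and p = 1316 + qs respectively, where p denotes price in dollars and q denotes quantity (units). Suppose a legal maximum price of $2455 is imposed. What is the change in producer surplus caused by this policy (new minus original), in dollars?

Rearranging demand gives qd = 5284 - p; rearranging supply gives qs = p - 1316. In a free market, 5284 - p = p - 1316 gives the equilibrium p* = 3300, q* = 1984.
The ceiling of 2455 is below the equilibrium price 3300, so it binds.
At p = 2455: qd = 5284 - 2455 = 2829 and qs = 2455 - 1316 = 1139.
Producer surplus without the control is ½ · (3300 - 1316) · 1984 = 1968128.
With the ceiling, producers sell 1139 units at 2455, so PS = ½ · (2455 - 1316) · 1139 = 648660.5.
Change in producer surplus = 648660.5 - 1968128 = -1319467.5.

-1319467.5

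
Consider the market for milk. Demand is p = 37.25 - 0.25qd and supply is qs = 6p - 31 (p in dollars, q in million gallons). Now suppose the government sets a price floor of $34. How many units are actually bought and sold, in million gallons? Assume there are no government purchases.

Rearranging demand gives qd = 149 - 4p. Setting quantity demanded equal to quantity supplied, 149 - 4p = 6p - 31, gives p* = 18 and q* = 77.
Because the floor (34) lies above the market-clearing price, it is binding.
At p = 34: qd = 149 - 4·34 = 13 and qs = 6·34 - 31 = 173.
The quantity actually transacted is the short side, demand: 13.

13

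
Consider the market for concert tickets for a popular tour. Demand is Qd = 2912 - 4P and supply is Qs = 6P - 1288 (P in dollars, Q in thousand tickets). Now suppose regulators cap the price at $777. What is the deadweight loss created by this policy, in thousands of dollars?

0

Equilibrium: 2912 - 4P = 6P - 1288, so 4200 = 10P and P* = 420, Q* = 1232.
The ceiling of 777 is above the equilibrium price 420, so it is not binding; the market clears at P* = 420, Q* = 1232.
Since the control does not bind, no trades are prevented and deadweight loss is zero.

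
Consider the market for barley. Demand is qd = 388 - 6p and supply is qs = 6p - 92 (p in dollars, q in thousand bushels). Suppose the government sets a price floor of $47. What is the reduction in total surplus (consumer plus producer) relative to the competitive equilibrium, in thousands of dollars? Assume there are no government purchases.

294

Without the control the market clears where 388 - 6p = 6p - 92, i.e. p* = 40 and q* = 148.
The floor of 47 is above the equilibrium price 40, so it binds.
At p = 47: qd = 388 - 6·47 = 106 and qs = 6·47 - 92 = 190.
Quantity traded falls to 106. At q = 106 the demand price is (388 - 106)/6 = 47 and the supply price is (92 + 106)/6 = 33.
Deadweight loss = ½ · (47 - 33) · (148 - 106) = ½ · 14 · 42 = 294.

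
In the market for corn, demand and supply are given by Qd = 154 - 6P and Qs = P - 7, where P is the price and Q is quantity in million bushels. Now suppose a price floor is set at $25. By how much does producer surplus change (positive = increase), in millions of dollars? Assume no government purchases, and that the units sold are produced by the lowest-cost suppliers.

-64

Without the control the market clears where 154 - 6P = P - 7, i.e. P* = 23 and Q* = 16.
Since 25 > 23, the floor is binding.
At P = 25: Qd = 154 - 6·25 = 4 and Qs = 25 - 7 = 18.
Producer surplus without the control is ½ · (23 - 7) · 16 = 128.
With the floor, 4 units are sold at 25. The supply price at Q = 4 is 11, so PS = ½ · [(25 - 7) + (25 - 11)] · 4 = 64.
Change in producer surplus = 64 - 128 = -64.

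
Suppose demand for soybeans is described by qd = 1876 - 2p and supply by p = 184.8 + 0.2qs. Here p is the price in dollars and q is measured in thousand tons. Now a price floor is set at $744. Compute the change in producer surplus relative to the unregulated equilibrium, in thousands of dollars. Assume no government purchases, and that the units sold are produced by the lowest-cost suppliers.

86137.6

Rearranging supply gives qs = 5p - 924. Equilibrium: 1876 - 2p = 5p - 924, so 2800 = 7p and p* = 400, q* = 1076.
Because the floor (744) lies above the market-clearing price, it is binding.
At p = 744: qd = 1876 - 2·744 = 388 and qs = 5·744 - 924 = 2796.
Producer surplus without the control is ½ · (400 - 184.8) · 1076 = 115777.6.
With the floor, 388 units are sold at 744. The supply price at q = 388 is 262.4, so PS = ½ · [(744 - 184.8) + (744 - 262.4)] · 388 = 201915.2.
Change in producer surplus = 201915.2 - 115777.6 = 86137.6.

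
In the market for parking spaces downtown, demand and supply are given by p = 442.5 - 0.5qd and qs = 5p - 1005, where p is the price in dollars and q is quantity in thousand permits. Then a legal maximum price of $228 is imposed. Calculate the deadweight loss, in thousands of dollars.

Rearranging demand gives qd = 885 - 2p. Setting quantity demanded equal to quantity supplied, 885 - 2p = 5p - 1005, gives p* = 270 and q* = 345.
Because the ceiling (228) lies below the market-clearing price, it is binding.
At p = 228: qd = 885 - 2·228 = 429 and qs = 5·228 - 1005 = 135.
Quantity traded falls to 135. At q = 135 the demand price is (885 - 135)/2 = 375 and the supply price is (1005 + 135)/5 = 228.
Deadweight loss = ½ · (375 - 228) · (345 - 135) = ½ · 147 · 210 = 15435.

15435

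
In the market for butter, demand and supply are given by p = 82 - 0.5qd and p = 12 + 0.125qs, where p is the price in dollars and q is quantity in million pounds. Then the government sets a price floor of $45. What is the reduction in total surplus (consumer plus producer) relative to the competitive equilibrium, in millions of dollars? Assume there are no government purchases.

451.25

Rearranging demand gives qd = 164 - 2p; rearranging supply gives qs = 8p - 96. Setting quantity demanded equal to quantity supplied, 164 - 2p = 8p - 96, gives p* = 26 and q* = 112.
Since 45 > 26, the floor is binding.
At p = 45: qd = 164 - 2·45 = 74 and qs = 8·45 - 96 = 264.
Quantity traded falls to 74. At q = 74 the demand price is (164 - 74)/2 = 45 and the supply price is (96 + 74)/8 = 21.25.
Deadweight loss = ½ · (45 - 21.25) · (112 - 74) = ½ · 23.75 · 38 = 451.25.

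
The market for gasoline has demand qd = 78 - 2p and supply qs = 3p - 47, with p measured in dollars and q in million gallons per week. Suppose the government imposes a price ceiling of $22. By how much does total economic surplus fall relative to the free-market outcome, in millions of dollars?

33.75

Without the control the market clears where 78 - 2p = 3p - 47, i.e. p* = 25 and q* = 28.
Since 22 < 25, the ceiling is binding.
At p = 22: qd = 78 - 2·22 = 34 and qs = 3·22 - 47 = 19.
Quantity traded falls to 19. At q = 19 the demand price is (78 - 19)/2 = 29.5 and the supply price is (47 + 19)/3 = 22.
Deadweight loss = ½ · (29.5 - 22) · (28 - 19) = ½ · 7.5 · 9 = 33.75.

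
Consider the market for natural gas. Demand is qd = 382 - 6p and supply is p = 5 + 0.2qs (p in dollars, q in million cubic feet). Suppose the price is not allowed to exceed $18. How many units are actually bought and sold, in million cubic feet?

65

Rearranging supply gives qs = 5p - 25. Setting quantity demanded equal to quantity supplied, 382 - 6p = 5p - 25, gives p* = 37 and q* = 160.
The ceiling of 18 is below the equilibrium price 37, so it binds.
At p = 18: qd = 382 - 6·18 = 274 and qs = 5·18 - 25 = 65.
The quantity actually transacted is the short side, supply: 65.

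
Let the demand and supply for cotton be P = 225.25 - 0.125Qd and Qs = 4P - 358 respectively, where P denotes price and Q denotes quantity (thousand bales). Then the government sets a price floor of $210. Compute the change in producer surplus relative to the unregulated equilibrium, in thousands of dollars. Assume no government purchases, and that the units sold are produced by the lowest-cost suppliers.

-3540

Rearranging demand gives Qd = 1802 - 8P. In a free market, 1802 - 8P = 4P - 358 gives the equilibrium P* = 180, Q* = 362.
Since 210 > 180, the floor is binding.
At P = 210: Qd = 1802 - 8·210 = 122 and Qs = 4·210 - 358 = 482.
Producer surplus without the control is ½ · (180 - 89.5) · 362 = 16380.5.
With the floor, 122 units are sold at 210. The supply price at Q = 122 is 120, so PS = ½ · [(210 - 89.5) + (210 - 120)] · 122 = 12840.5.
Change in producer surplus = 12840.5 - 16380.5 = -3540.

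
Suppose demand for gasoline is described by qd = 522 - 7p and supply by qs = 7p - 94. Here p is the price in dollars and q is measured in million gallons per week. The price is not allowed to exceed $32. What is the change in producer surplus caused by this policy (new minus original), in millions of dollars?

-2064

Equilibrium: 522 - 7p = 7p - 94, so 616 = 14p and p* = 44, q* = 214.
Because the ceiling (32) lies below the market-clearing price, it is binding.
At p = 32: qd = 522 - 7·32 = 298 and qs = 7·32 - 94 = 130.
Producer surplus without the control is ½ · (44 - 94/7) · 214 = 22898/7.
With the ceiling, producers sell 130 units at 32, so PS = ½ · (32 - 94/7) · 130 = 8450/7.
Change in producer surplus = 8450/7 - 22898/7 = -2064.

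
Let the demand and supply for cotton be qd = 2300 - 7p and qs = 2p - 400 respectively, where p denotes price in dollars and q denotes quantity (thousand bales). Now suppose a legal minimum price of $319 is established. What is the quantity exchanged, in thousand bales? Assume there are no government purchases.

Without the control the market clears where 2300 - 7p = 2p - 400, i.e. p* = 300 and q* = 200.
The floor of 319 is above the equilibrium price 300, so it binds.
At p = 319: qd = 2300 - 7·319 = 67 and qs = 2·319 - 400 = 238.
The quantity actually transacted is the short side, demand: 67.

67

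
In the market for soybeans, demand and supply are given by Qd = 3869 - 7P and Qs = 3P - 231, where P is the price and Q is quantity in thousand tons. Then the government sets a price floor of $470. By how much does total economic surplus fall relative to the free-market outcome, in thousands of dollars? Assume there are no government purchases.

42000

In a free market, 3869 - 7P = 3P - 231 gives the equilibrium P* = 410, Q* = 999.
Since 470 > 410, the floor is binding.
At P = 470: Qd = 3869 - 7·470 = 579 and Qs = 3·470 - 231 = 1179.
Quantity traded falls to 579. At Q = 579 the demand price is (3869 - 579)/7 = 470 and the supply price is (231 + 579)/3 = 270.
Deadweight loss = ½ · (470 - 270) · (999 - 579) = ½ · 200 · 420 = 42000.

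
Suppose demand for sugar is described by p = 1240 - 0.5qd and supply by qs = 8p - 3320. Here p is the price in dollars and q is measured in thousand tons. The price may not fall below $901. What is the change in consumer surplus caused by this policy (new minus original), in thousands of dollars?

Rearranging demand gives qd = 2480 - 2p. Equilibrium: 2480 - 2p = 8p - 3320, so 5800 = 10p and p* = 580, q* = 1320.
The floor of 901 is above the equilibrium price 580, so it binds.
At p = 901: qd = 2480 - 2·901 = 678 and qs = 8·901 - 3320 = 3888.
Consumer surplus without the control is ½ · (1240 - 580) · 1320 = 435600.
With the floor, consumers buy 678 units at 901, so CS = ½ · (1240 - 901) · 678 = 114921.
Change in consumer surplus = 114921 - 435600 = -320679.

-320679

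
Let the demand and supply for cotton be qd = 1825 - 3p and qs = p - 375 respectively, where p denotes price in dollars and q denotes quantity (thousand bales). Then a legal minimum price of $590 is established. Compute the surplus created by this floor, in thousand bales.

Equilibrium: 1825 - 3p = p - 375, so 2200 = 4p and p* = 550, q* = 175.
Because the floor (590) lies above the market-clearing price, it is binding.
At p = 590: qd = 1825 - 3·590 = 55 and qs = 590 - 375 = 215.
Surplus = qs - qd = 215 - 55 = 160.

160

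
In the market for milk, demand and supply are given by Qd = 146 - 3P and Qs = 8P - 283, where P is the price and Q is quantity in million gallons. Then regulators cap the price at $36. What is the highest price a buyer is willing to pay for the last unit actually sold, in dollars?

47

Setting quantity demanded equal to quantity supplied, 146 - 3P = 8P - 283, gives P* = 39 and Q* = 29.
The ceiling of 36 is below the equilibrium price 39, so it binds.
At P = 36: Qd = 146 - 3·36 = 38 and Qs = 8·36 - 283 = 5.
Only 5 units reach the market. On the demand curve, the marginal buyer's willingness to pay at Q = 5 is (146 - 5)/3 = 47.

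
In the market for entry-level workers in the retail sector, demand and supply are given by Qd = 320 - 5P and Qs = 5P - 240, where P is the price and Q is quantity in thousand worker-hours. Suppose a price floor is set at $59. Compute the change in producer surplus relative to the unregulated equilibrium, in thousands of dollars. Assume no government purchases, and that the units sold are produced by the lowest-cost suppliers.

52.5

Without the control the market clears where 320 - 5P = 5P - 240, i.e. P* = 56 and Q* = 40.
Since 59 > 56, the floor is binding.
At P = 59: Qd = 320 - 5·59 = 25 and Qs = 5·59 - 240 = 55.
Producer surplus without the control is ½ · (56 - 48) · 40 = 160.
With the floor, 25 units are sold at 59. The supply price at Q = 25 is 53, so PS = ½ · [(59 - 48) + (59 - 53)] · 25 = 212.5.
Change in producer surplus = 212.5 - 160 = 52.5.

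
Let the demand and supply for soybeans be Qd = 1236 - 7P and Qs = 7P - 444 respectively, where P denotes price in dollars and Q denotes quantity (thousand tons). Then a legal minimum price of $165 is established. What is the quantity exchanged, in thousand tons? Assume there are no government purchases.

81

Setting quantity demanded equal to quantity supplied, 1236 - 7P = 7P - 444, gives P* = 120 and Q* = 396.
The floor of 165 is above the equilibrium price 120, so it binds.
At P = 165: Qd = 1236 - 7·165 = 81 and Qs = 7·165 - 444 = 711.
The quantity actually transacted is the short side, demand: 81.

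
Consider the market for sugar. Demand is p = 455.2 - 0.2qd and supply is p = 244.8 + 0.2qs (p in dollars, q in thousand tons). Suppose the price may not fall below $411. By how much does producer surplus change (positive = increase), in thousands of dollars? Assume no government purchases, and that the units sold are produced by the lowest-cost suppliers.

Rearranging demand gives qd = 2276 - 5p; rearranging supply gives qs = 5p - 1224. Setting quantity demanded equal to quantity supplied, 2276 - 5p = 5p - 1224, gives p* = 350 and q* = 526.
Since 411 > 350, the floor is binding.
At p = 411: qd = 2276 - 5·411 = 221 and qs = 5·411 - 1224 = 831.
Producer surplus without the control is ½ · (350 - 244.8) · 526 = 27667.6.
With the floor, 221 units are sold at 411. The supply price at q = 221 is 289, so PS = ½ · [(411 - 244.8) + (411 - 289)] · 221 = 31846.1.
Change in producer surplus = 31846.1 - 27667.6 = 4178.5.

4178.5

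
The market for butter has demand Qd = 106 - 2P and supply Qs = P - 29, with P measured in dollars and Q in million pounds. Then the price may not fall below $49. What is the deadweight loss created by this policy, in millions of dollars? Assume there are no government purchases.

48

Without the control the market clears where 106 - 2P = P - 29, i.e. P* = 45 and Q* = 16.
The floor of 49 is above the equilibrium price 45, so it binds.
At P = 49: Qd = 106 - 2·49 = 8 and Qs = 49 - 29 = 20.
Quantity traded falls to 8. At Q = 8 the demand price is (106 - 8)/2 = 49 and the supply price is 29 + 8 = 37.
Deadweight loss = ½ · (49 - 37) · (16 - 8) = ½ · 12 · 8 = 48.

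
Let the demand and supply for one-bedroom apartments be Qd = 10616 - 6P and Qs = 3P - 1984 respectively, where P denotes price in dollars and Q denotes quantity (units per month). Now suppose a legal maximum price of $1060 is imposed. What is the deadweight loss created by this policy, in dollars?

260100

In a free market, 10616 - 6P = 3P - 1984 gives the equilibrium P* = 1400, Q* = 2216.
Since 1060 < 1400, the ceiling is binding.
At P = 1060: Qd = 10616 - 6·1060 = 4256 and Qs = 3·1060 - 1984 = 1196.
Quantity traded falls to 1196. At Q = 1196 the demand price is (10616 - 1196)/6 = 1570 and the supply price is (1984 + 1196)/3 = 1060.
Deadweight loss = ½ · (1570 - 1060) · (2216 - 1196) = ½ · 510 · 1020 = 260100.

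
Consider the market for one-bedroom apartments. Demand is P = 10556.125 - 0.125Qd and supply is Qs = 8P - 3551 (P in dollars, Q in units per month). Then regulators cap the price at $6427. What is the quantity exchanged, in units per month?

Rearranging demand gives Qd = 84449 - 8P. Setting quantity demanded equal to quantity supplied, 84449 - 8P = 8P - 3551, gives P* = 5500 and Q* = 40449.
Since 6427 is above P* = 5500, the ceiling does not bind and the free-market outcome prevails.

40449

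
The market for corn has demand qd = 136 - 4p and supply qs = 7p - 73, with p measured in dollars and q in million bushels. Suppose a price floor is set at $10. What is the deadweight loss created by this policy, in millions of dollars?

Without the control the market clears where 136 - 4p = 7p - 73, i.e. p* = 19 and q* = 60.
The floor of 10 is below the equilibrium price 19, so it is not binding; the market clears at p* = 19, q* = 60.
Since the control does not bind, no trades are prevented and deadweight loss is zero.

0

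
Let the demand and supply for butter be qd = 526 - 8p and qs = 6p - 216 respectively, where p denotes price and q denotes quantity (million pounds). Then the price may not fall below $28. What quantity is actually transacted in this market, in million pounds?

Setting quantity demanded equal to quantity supplied, 526 - 8p = 6p - 216, gives p* = 53 and q* = 102.
The floor of 28 is below the equilibrium price 53, so it is not binding; the market clears at p* = 53, q* = 102.

102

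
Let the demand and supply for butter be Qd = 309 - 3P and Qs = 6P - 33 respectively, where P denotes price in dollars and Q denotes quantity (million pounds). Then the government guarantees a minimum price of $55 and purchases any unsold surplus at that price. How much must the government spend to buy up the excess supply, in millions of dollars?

Setting quantity demanded equal to quantity supplied, 309 - 3P = 6P - 33, gives P* = 38 and Q* = 195.
Because the floor (55) lies above the market-clearing price, it is binding.
At P = 55: Qd = 309 - 3·55 = 144 and Qs = 6·55 - 33 = 297.
Surplus = Qs - Qd = 153.
Government expenditure = surplus × support price = 153 × 55 = 8415.

8415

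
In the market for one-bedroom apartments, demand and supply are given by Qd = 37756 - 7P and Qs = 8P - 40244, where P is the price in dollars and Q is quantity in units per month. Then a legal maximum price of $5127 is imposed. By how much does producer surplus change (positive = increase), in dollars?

Equilibrium: 37756 - 7P = 8P - 40244, so 78000 = 15P and P* = 5200, Q* = 1356.
Since 5127 < 5200, the ceiling is binding.
At P = 5127: Qd = 37756 - 7·5127 = 1867 and Qs = 8·5127 - 40244 = 772.
Producer surplus without the control is ½ · (5200 - 5030.5) · 1356 = 114921.
With the ceiling, producers sell 772 units at 5127, so PS = ½ · (5127 - 5030.5) · 772 = 37249.
Change in producer surplus = 37249 - 114921 = -77672.

-77672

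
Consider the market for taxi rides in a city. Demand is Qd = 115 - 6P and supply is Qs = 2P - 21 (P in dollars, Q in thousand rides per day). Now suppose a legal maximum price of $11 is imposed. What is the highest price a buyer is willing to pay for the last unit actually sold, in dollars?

In a free market, 115 - 6P = 2P - 21 gives the equilibrium P* = 17, Q* = 13.
Since 11 < 17, the ceiling is binding.
At P = 11: Qd = 115 - 6·11 = 49 and Qs = 2·11 - 21 = 1.
Only 1 units reach the market. On the demand curve, the marginal buyer's willingness to pay at Q = 1 is (115 - 1)/6 = 19.

19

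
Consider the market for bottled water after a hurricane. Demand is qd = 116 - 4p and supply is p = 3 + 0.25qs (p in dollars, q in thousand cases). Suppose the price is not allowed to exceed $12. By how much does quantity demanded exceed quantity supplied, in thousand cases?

Rearranging supply gives qs = 4p - 12. Setting quantity demanded equal to quantity supplied, 116 - 4p = 4p - 12, gives p* = 16 and q* = 52.
Since 12 < 16, the ceiling is binding.
At p = 12: qd = 116 - 4·12 = 68 and qs = 4·12 - 12 = 36.
Shortage = qd - qs = 68 - 36 = 32.

32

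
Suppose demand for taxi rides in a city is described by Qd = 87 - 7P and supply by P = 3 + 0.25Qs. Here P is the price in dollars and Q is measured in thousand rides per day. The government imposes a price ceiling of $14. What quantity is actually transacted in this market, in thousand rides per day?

24

Rearranging supply gives Qs = 4P - 12. Without the control the market clears where 87 - 7P = 4P - 12, i.e. P* = 9 and Q* = 24.
The ceiling of 14 is above the equilibrium price 9, so it is not binding; the market clears at P* = 9, Q* = 24.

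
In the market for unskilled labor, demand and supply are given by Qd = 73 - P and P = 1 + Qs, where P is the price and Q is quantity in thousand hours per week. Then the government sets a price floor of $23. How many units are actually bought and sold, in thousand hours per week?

Rearranging supply gives Qs = P - 1. Setting quantity demanded equal to quantity supplied, 73 - P = P - 1, gives P* = 37 and Q* = 36.
Since 23 is below P* = 37, the floor does not bind and the free-market outcome prevails.

36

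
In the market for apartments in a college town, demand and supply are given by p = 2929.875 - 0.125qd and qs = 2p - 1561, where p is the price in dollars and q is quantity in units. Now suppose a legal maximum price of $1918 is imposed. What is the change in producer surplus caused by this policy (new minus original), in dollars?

-1662774

Rearranging demand gives qd = 23439 - 8p. In a free market, 23439 - 8p = 2p - 1561 gives the equilibrium p* = 2500, q* = 3439.
The ceiling of 1918 is below the equilibrium price 2500, so it binds.
At p = 1918: qd = 23439 - 8·1918 = 8095 and qs = 2·1918 - 1561 = 2275.
Producer surplus without the control is ½ · (2500 - 780.5) · 3439 = 2956680.25.
With the ceiling, producers sell 2275 units at 1918, so PS = ½ · (1918 - 780.5) · 2275 = 1293906.25.
Change in producer surplus = 1293906.25 - 2956680.25 = -1662774.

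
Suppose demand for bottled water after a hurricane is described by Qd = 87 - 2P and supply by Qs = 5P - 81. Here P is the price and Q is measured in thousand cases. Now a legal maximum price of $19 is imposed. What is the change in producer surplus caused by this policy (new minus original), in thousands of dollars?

Without the control the market clears where 87 - 2P = 5P - 81, i.e. P* = 24 and Q* = 39.
Since 19 < 24, the ceiling is binding.
At P = 19: Qd = 87 - 2·19 = 49 and Qs = 5·19 - 81 = 14.
Producer surplus without the control is ½ · (24 - 16.2) · 39 = 152.1.
With the ceiling, producers sell 14 units at 19, so PS = ½ · (19 - 16.2) · 14 = 19.6.
Change in producer surplus = 19.6 - 152.1 = -132.5.

-132.5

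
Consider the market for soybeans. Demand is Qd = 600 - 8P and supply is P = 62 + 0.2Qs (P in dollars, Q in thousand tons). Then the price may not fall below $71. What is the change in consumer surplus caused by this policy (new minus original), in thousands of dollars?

-36

Rearranging supply gives Qs = 5P - 310. In a free market, 600 - 8P = 5P - 310 gives the equilibrium P* = 70, Q* = 40.
Because the floor (71) lies above the market-clearing price, it is binding.
At P = 71: Qd = 600 - 8·71 = 32 and Qs = 5·71 - 310 = 45.
Consumer surplus without the control is ½ · (75 - 70) · 40 = 100.
With the floor, consumers buy 32 units at 71, so CS = ½ · (75 - 71) · 32 = 64.
Change in consumer surplus = 64 - 100 = -36.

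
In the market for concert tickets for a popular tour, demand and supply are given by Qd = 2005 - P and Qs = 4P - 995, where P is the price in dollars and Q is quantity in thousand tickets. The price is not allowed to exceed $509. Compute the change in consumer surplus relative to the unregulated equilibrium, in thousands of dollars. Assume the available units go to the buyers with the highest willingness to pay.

28483

Setting quantity demanded equal to quantity supplied, 2005 - P = 4P - 995, gives P* = 600 and Q* = 1405.
The ceiling of 509 is below the equilibrium price 600, so it binds.
At P = 509: Qd = 2005 - 509 = 1496 and Qs = 4·509 - 995 = 1041.
Consumer surplus without the control is ½ · (2005 - 600) · 1405 = 987012.5.
With the ceiling, 1041 units are sold at 509 (assume they go to the highest-value buyers). The demand price at Q = 1041 is 964, so CS = ½ · [(2005 - 509) + (964 - 509)] · 1041 = 1015495.5.
Change in consumer surplus = 1015495.5 - 987012.5 = 28483.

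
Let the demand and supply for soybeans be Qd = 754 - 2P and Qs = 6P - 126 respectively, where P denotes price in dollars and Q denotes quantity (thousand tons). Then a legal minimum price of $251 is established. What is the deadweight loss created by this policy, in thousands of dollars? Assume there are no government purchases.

26508

Equilibrium: 754 - 2P = 6P - 126, so 880 = 8P and P* = 110, Q* = 534.
Since 251 > 110, the floor is binding.
At P = 251: Qd = 754 - 2·251 = 252 and Qs = 6·251 - 126 = 1380.
Quantity traded falls to 252. At Q = 252 the demand price is (754 - 252)/2 = 251 and the supply price is (126 + 252)/6 = 63.
Deadweight loss = ½ · (251 - 63) · (534 - 252) = ½ · 188 · 282 = 26508.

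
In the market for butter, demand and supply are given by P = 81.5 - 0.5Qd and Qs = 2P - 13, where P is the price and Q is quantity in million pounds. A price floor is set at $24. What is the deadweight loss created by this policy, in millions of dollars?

0

Rearranging demand gives Qd = 163 - 2P. In a free market, 163 - 2P = 2P - 13 gives the equilibrium P* = 44, Q* = 75.
Since 24 is below P* = 44, the floor does not bind and the free-market outcome prevails.
Since the control does not bind, no trades are prevented and deadweight loss is zero.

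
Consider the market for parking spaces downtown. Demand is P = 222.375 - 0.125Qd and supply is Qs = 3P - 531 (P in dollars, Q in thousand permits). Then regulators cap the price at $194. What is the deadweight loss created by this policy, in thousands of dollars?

528

Rearranging demand gives Qd = 1779 - 8P. Setting quantity demanded equal to quantity supplied, 1779 - 8P = 3P - 531, gives P* = 210 and Q* = 99.
Since 194 < 210, the ceiling is binding.
At P = 194: Qd = 1779 - 8·194 = 227 and Qs = 3·194 - 531 = 51.
Quantity traded falls to 51. At Q = 51 the demand price is (1779 - 51)/8 = 216 and the supply price is (531 + 51)/3 = 194.
Deadweight loss = ½ · (216 - 194) · (99 - 51) = ½ · 22 · 48 = 528.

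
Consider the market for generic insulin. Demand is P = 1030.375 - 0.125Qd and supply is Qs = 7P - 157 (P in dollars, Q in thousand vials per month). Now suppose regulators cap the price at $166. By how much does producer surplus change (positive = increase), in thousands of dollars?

-939296

Rearranging demand gives Qd = 8243 - 8P. In a free market, 8243 - 8P = 7P - 157 gives the equilibrium P* = 560, Q* = 3763.
Because the ceiling (166) lies below the market-clearing price, it is binding.
At P = 166: Qd = 8243 - 8·166 = 6915 and Qs = 7·166 - 157 = 1005.
Producer surplus without the control is ½ · (560 - 157/7) · 3763 = 14160169/14.
With the ceiling, producers sell 1005 units at 166, so PS = ½ · (166 - 157/7) · 1005 = 1010025/14.
Change in producer surplus = 1010025/14 - 14160169/14 = -939296.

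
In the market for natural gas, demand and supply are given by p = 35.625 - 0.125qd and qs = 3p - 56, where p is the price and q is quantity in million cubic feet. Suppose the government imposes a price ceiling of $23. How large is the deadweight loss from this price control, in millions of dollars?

Rearranging demand gives qd = 285 - 8p. Setting quantity demanded equal to quantity supplied, 285 - 8p = 3p - 56, gives p* = 31 and q* = 37.
Since 23 < 31, the ceiling is binding.
At p = 23: qd = 285 - 8·23 = 101 and qs = 3·23 - 56 = 13.
Quantity traded falls to 13. At q = 13 the demand price is (285 - 13)/8 = 34 and the supply price is (56 + 13)/3 = 23.
Deadweight loss = ½ · (34 - 23) · (37 - 13) = ½ · 11 · 24 = 132.

132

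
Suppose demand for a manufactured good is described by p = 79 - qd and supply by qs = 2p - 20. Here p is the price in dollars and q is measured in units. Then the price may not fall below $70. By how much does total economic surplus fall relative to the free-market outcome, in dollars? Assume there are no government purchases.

1026.75

Rearranging demand gives qd = 79 - p. Setting quantity demanded equal to quantity supplied, 79 - p = 2p - 20, gives p* = 33 and q* = 46.
The floor of 70 is above the equilibrium price 33, so it binds.
At p = 70: qd = 79 - 70 = 9 and qs = 2·70 - 20 = 120.
Quantity traded falls to 9. At q = 9 the demand price is 79 - 9 = 70 and the supply price is (20 + 9)/2 = 14.5.
Deadweight loss = ½ · (70 - 14.5) · (46 - 9) = ½ · 55.5 · 37 = 1026.75.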